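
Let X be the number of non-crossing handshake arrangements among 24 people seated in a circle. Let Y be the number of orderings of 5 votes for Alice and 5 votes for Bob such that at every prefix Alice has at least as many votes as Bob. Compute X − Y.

207970

With 24 = 2·12 people, non-crossing handshake pairings are non-crossing perfect matchings on a circle, counted by C_12. So X = C_12 = 208012.
Reading a vote for the leader as '(' and for the other as ')' turns such a sequence into a balanced string of 5 pairs, so the count is C_5. So Y = C_5 = 42.
X − Y = 208012 − 42 = 207970.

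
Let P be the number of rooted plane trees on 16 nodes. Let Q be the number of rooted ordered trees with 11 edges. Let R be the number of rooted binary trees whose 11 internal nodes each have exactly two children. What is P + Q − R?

A rooted plane tree on 16 nodes has 15 edges, and such trees are counted by C_15. So P = C_15 = 9694845.
A rooted plane tree with 11 edges has 12 nodes, and the count is C_11. So Q = C_11 = 58786.
Full binary trees with n internal nodes are counted by C_n; here n = 11. So R = C_11 = 58786.
P + Q − R = 9694845 + 58786 − 58786 = 9694845.

9694845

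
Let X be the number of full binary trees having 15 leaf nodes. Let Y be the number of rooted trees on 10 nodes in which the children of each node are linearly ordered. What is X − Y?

2669578

A full binary tree with L leaves has L−1 internal nodes and is counted by C_{L−1}; L = 15 gives C_14. So X = C_14 = 2674440.
A rooted plane tree on 10 nodes has 9 edges, and such trees are counted by C_9. So Y = C_9 = 4862.
X − Y = 2674440 − 4862 = 2669578.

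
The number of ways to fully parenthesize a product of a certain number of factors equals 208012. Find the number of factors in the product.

Parenthesizations of m factors are counted by C_{m−1}. Since C_12 = 208012, the index is 12.
So the index is 12, and the number of factors is 12 + 1 = 13.

13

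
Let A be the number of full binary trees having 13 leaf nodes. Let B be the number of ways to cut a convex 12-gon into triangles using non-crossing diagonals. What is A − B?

191216

Full binary trees with 13 leaves have 13−1 = 12 internal nodes, so there are C_12 of them. So A = C_12 = 208012.
A convex 12-gon is triangulated into 10 triangles, and the number of such triangulations is the Catalan number C_{12−2} = C_10. So B = C_10 = 16796.
A − B = 208012 − 16796 = 191216.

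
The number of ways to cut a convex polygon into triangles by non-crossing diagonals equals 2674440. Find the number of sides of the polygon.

Triangulations of a convex m-gon are counted by C_{m−2}. Since C_14 = 2674440, the index is 14.
So m − 2 = 14, giving m = 16 sides.

16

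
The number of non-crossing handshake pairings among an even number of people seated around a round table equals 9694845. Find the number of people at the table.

30

Non-crossing handshake pairings of 2n people are counted by C_n; 9694845 = C_15.
So n = 15, and there are 2n = 30 people.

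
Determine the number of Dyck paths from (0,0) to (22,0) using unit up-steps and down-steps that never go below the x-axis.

Dyck paths of semilength n (length 2n) are counted by C_n; here n = 11.
C_11 = C(22,11)/12 = 705432/12 = 58786.

58786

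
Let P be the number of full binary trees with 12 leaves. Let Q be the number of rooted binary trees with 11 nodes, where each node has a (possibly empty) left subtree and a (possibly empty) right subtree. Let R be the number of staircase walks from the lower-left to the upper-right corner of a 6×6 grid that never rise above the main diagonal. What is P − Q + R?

132

A full binary tree with L leaves has L−1 internal nodes and is counted by C_{L−1}; L = 12 gives C_11. So P = C_11 = 58786.
Binary trees (left/right distinguished) on n nodes are counted by C_n; here n = 11. So Q = C_11 = 58786.
Monotone paths in an n×n grid that stay weakly below the diagonal are counted by C_n; here n = 6. So R = C_6 = 132.
P − Q + R = 58786 − 58786 + 132 = 132.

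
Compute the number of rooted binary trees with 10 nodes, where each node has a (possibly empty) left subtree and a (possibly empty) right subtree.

Binary trees (left/right distinguished) on n nodes are counted by C_n; here n = 10.
C_10 = C(20,10)/11 = 184756/11 = 16796.

16796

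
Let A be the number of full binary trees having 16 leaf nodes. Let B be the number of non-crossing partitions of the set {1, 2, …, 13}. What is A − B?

Full binary trees with 16 leaves have 16−1 = 15 internal nodes, so there are C_15 of them. So A = C_15 = 9694845.
Non-crossing partitions of an n-element set are counted by C_n; here n = 13. So B = C_13 = 742900.
A − B = 9694845 − 742900 = 8951945.

8951945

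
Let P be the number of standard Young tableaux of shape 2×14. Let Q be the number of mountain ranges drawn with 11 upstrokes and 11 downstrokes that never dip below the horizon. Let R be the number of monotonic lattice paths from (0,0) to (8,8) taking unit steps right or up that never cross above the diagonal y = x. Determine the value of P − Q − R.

By the hook-length formula (or a Dyck-path bijection), SYT of shape 2×14 number C_14. So P = C_14 = 2674440.
Paths of 11 up- and 11 down-steps that never dip below the axis are Dyck paths; their count is C_11. So Q = C_11 = 58786.
Monotone paths in an n×n grid that stay weakly below the diagonal are counted by C_n; here n = 8. So R = C_8 = 1430.
P − Q − R = 2674440 − 58786 − 1430 = 2614224.

2614224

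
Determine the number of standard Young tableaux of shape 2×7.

Standard Young tableaux of shape 2×n are counted by C_n; here n = 7.
C_7 = C_6 · 2(2·6+1)/(6+2) = 132 · 26/8 = 429.

429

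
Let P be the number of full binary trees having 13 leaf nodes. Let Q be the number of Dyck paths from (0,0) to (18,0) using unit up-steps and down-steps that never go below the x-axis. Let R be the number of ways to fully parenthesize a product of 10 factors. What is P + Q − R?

Full binary trees with 13 leaves have 13−1 = 12 internal nodes, so there are C_12 of them. So P = C_12 = 208012.
A Dyck path with 9 up-steps and 9 down-steps has semilength 9, so there are C_9 of them. So Q = C_9 = 4862.
Ways to associate a product of 10 factors correspond to binary trees on 10 leaves, so the count is C_9. So R = C_9 = 4862.
P + Q − R = 208012 + 4862 − 4862 = 208012.

208012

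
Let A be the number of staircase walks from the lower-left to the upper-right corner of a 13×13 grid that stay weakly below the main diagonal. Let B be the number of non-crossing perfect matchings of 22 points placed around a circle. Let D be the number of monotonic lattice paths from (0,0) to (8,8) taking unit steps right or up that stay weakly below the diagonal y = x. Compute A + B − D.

Monotone paths in an n×n grid that stay weakly below the diagonal are counted by C_n; here n = 13. So A = C_13 = 742900.
Non-crossing perfect matchings of 2n points on a circle are counted by C_n; with 22 points, n = 11. So B = C_11 = 58786.
Sub-diagonal monotone paths from (0,0) to (8,8) biject with Dyck paths of semilength 8, giving C_8. So D = C_8 = 1430.
A + B − D = 742900 + 58786 − 1430 = 800256.

800256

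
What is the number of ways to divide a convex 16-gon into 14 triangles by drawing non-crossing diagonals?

2674440

The number of triangulations of a 16-gon is the Catalan number C_14 (index = sides − 2).
C_14 = C(28,14)/15 = 40116600/15 = 2674440.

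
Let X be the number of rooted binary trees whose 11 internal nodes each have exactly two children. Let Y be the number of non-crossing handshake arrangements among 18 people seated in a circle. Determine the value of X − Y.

Full binary trees with n internal nodes are counted by C_n; here n = 11. So X = C_11 = 58786.
Non-crossing handshake pairings of 2n people are counted by C_n; 18 people gives n = 9. So Y = C_9 = 4862.
X − Y = 58786 − 4862 = 53924.

53924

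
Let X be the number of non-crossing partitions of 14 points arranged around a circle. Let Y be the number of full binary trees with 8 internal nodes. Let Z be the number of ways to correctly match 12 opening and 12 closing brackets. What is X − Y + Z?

Non-crossing partitions of an n-element set are counted by C_n; here n = 14. So X = C_14 = 2674440.
The number of full binary trees on 8 internal nodes is the Catalan number C_8. So Y = C_8 = 1430.
A balanced arrangement of 12 bracket pairs is a Dyck word of semilength 12, so the count is C_12. So Z = C_12 = 208012.
X − Y + Z = 2674440 − 1430 + 208012 = 2881022.

2881022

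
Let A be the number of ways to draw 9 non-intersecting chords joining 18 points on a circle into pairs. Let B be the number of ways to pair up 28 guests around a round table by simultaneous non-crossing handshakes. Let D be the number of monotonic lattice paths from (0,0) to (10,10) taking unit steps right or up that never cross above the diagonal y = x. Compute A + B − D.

Non-crossing perfect matchings of 2n points on a circle are counted by C_n; with 18 points, n = 9. So A = C_9 = 4862.
Non-crossing handshake pairings of 2n people are counted by C_n; 28 people gives n = 14. So B = C_14 = 2674440.
Monotone paths in an n×n grid that stay weakly below the diagonal are counted by C_n; here n = 10. So D = C_10 = 16796.
A + B − D = 4862 + 2674440 − 16796 = 2662506.

2662506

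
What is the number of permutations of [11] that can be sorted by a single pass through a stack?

58786

By Knuth's characterisation, the stack-sortable permutations of length 11 are the 231-avoiders, numbering C_11.
C_11 = C(22,11)/12 = 705432/12 = 58786.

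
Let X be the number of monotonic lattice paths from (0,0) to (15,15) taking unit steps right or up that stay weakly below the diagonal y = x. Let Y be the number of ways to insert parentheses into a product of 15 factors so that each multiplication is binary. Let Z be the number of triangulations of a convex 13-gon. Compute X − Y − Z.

Sub-diagonal monotone paths from (0,0) to (15,15) biject with Dyck paths of semilength 15, giving C_15. So X = C_15 = 9694845.
Bracketing 15 factors into binary products is counted by C_{15−1} = C_14. So Y = C_14 = 2674440.
Triangulations of a convex m-gon are counted by C_{m−2}; with m = 13 this is C_11. So Z = C_11 = 58786.
X − Y − Z = 9694845 − 2674440 − 58786 = 6961619.

6961619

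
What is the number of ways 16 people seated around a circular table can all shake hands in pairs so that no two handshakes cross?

1430

Non-crossing handshake pairings of 2n people are counted by C_n; 16 people gives n = 8.
C_8 = 1430.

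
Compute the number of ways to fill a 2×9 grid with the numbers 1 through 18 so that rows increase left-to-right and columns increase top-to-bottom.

4862

Standard Young tableaux of shape 2×n are counted by C_n; here n = 9.
C_9 = C(18,9)/10 = 48620/10 = 4862.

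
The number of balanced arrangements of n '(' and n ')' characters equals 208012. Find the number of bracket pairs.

Balanced strings of n bracket-pairs are counted by C_n, and C_12 = 208012.

12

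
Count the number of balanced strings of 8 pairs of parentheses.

A balanced arrangement of 8 bracket pairs is a Dyck word of semilength 8, so the count is C_8.
C_8 = C_7 · 2(2·7+1)/(7+2) = 429 · 30/9 = 1430.

1430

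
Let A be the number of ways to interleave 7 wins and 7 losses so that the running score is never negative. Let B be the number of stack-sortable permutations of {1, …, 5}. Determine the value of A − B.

387

Ballot sequences with n votes each where one side never trails are Dyck words, counted by C_n; here n = 7. So A = C_7 = 429.
Stack-sortable permutations are exactly the 231-avoiding ones, counted by C_n; here n = 5. So B = C_5 = 42.
A − B = 429 − 42 = 387.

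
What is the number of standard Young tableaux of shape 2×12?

208012

By the hook-length formula (or a Dyck-path bijection), SYT of shape 2×12 number C_12.
C_12 = C_11 · 2(2·11+1)/(11+2) = 58786 · 46/13 = 208012.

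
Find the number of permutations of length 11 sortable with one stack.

Stack-sortable permutations are exactly the 231-avoiding ones, counted by C_n; here n = 11.
C_11 = 58786.

58786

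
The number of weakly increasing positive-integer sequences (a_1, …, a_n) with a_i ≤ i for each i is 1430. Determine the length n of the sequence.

8

Such sub-staircase sequences of length n are counted by C_n, and C_8 = 1430.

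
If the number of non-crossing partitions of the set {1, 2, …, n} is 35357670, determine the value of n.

16

Non-crossing partitions of [n] are counted by C_n; 35357670 = C_16.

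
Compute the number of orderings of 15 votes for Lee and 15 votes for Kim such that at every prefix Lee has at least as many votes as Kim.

Ballot sequences with n votes each where one side never trails are Dyck words, counted by C_n; here n = 15.
C_15 = C(30,15)/16 = 155117520/16 = 9694845.

9694845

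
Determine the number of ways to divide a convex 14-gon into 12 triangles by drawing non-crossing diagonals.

208012

A convex 14-gon is triangulated into 12 triangles, and the number of such triangulations is the Catalan number C_{14−2} = C_12.
C_12 = C(24,12)/13 = 2704156/13 = 208012.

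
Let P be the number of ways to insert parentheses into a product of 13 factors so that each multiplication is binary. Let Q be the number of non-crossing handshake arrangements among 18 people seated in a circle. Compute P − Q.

203150

Bracketing 13 factors into binary products is counted by C_{13−1} = C_12. So P = C_12 = 208012.
Non-crossing handshake pairings of 2n people are counted by C_n; 18 people gives n = 9. So Q = C_9 = 4862.
P − Q = 208012 − 4862 = 203150.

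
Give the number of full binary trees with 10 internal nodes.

16796

The number of full binary trees on 10 internal nodes is the Catalan number C_10.
C_10 = C_9 · 2(2·9+1)/(9+2) = 4862 · 38/11 = 16796.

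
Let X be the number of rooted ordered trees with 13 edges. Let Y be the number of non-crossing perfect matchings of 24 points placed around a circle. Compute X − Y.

534888

Rooted ordered trees with n edges are counted by C_n; here n = 13. So X = C_13 = 742900.
Pairing 24 circle points by 12 non-crossing chords gives C_12 matchings. So Y = C_12 = 208012.
X − Y = 742900 − 208012 = 534888.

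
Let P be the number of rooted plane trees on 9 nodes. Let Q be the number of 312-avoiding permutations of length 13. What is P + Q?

A rooted plane tree on 9 nodes has 8 edges, and such trees are counted by C_8. So P = C_8 = 1430.
Permutations of [n] avoiding any single length-3 pattern are counted by C_n; here n = 13. So Q = C_13 = 742900.
P + Q = 1430 + 742900 = 744330.

744330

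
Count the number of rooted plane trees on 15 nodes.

Rooted ordered (plane) trees on m nodes have m−1 edges and are counted by C_{m−1}; m = 15 gives C_14.
C_14 = C(28,14)/15 = 40116600/15 = 2674440.

2674440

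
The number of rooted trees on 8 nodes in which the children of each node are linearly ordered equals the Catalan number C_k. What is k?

7

Rooted ordered (plane) trees on m nodes have m−1 edges and are counted by C_{m−1}; m = 8 gives C_7.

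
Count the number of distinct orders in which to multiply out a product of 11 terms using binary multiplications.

16796

Ways to associate a product of 11 factors correspond to binary trees on 11 leaves, so the count is C_10.
C_10 = C_9 · 2(2·9+1)/(9+2) = 4862 · 38/11 = 16796.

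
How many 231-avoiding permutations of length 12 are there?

208012

Permutations of [n] avoiding any single length-3 pattern are counted by C_n; here n = 12.
C_12 = C(24,12)/13 = 2704156/13 = 208012.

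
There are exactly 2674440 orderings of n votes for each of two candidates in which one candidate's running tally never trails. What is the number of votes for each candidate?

Such ballot sequences with n votes each are counted by C_n. The Catalan number equal to 2674440 is C_14.

14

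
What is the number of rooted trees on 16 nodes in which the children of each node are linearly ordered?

9694845

Rooted ordered (plane) trees on m nodes have m−1 edges and are counted by C_{m−1}; m = 16 gives C_15.
C_15 = C(30,15)/16 = 155117520/16 = 9694845.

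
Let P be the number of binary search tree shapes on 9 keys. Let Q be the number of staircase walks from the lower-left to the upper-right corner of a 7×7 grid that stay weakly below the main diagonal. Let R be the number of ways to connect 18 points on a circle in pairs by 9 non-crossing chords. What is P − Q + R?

9295

There are C_n binary search tree shapes on n keys; with n = 9 that is C_9. So P = C_9 = 4862.
Sub-diagonal monotone paths from (0,0) to (7,7) biject with Dyck paths of semilength 7, giving C_7. So Q = C_7 = 429.
Pairing 18 circle points by 9 non-crossing chords gives C_9 matchings. So R = C_9 = 4862.
P − Q + R = 4862 − 429 + 4862 = 9295.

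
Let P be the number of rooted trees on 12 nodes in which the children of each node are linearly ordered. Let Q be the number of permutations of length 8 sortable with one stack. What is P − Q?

Rooted ordered (plane) trees on m nodes have m−1 edges and are counted by C_{m−1}; m = 12 gives C_11. So P = C_11 = 58786.
By Knuth's characterisation, the stack-sortable permutations of length 8 are the 231-avoiders, numbering C_8. So Q = C_8 = 1430.
P − Q = 58786 − 1430 = 57356.

57356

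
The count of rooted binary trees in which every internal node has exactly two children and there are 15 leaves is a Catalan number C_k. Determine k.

A full binary tree with L leaves has L−1 internal nodes and is counted by C_{L−1}; L = 15 gives C_14.

14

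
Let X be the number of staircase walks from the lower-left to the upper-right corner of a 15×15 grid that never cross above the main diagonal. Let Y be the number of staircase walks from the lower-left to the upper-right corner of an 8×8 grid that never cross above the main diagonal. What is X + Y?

9696275

Monotone paths in an n×n grid that stay weakly below the diagonal are counted by C_n; here n = 15. So X = C_15 = 9694845.
Sub-diagonal monotone paths from (0,0) to (8,8) biject with Dyck paths of semilength 8, giving C_8. So Y = C_8 = 1430.
X + Y = 9694845 + 1430 = 9696275.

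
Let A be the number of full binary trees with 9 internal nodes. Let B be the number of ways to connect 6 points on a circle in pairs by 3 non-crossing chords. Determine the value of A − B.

4857

The number of full binary trees on 9 internal nodes is the Catalan number C_9. So A = C_9 = 4862.
Pairing 6 circle points by 3 non-crossing chords gives C_3 matchings. So B = C_3 = 5.
A − B = 4862 − 5 = 4857.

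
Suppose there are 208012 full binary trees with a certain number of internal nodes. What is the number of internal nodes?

Full binary trees with n internal nodes are counted by C_n, and C_12 = 208012.

12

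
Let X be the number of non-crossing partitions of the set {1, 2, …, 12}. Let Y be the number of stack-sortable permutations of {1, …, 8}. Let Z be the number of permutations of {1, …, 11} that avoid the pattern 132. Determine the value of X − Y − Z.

147796

The non-crossing partitions of [12] form a lattice of size C_12. So X = C_12 = 208012.
Stack-sortable permutations are exactly the 231-avoiding ones, counted by C_n; here n = 8. So Y = C_8 = 1430.
For any fixed pattern of length 3, the pattern-avoiding permutations of [11] number C_11. So Z = C_11 = 58786.
X − Y − Z = 208012 − 1430 − 58786 = 147796.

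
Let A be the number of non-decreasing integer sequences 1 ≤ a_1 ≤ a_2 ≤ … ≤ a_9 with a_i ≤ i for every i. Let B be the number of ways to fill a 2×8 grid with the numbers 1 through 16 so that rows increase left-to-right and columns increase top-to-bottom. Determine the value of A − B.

Weakly increasing sequences with a_i ≤ i biject with Dyck paths of semilength 9, so there are C_9. So A = C_9 = 4862.
Standard Young tableaux of shape 2×n are counted by C_n; here n = 8. So B = C_8 = 1430.
A − B = 4862 − 1430 = 3432.

3432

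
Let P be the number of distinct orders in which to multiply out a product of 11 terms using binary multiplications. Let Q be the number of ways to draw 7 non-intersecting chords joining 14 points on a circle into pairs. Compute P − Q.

16367

Bracketing 11 factors into binary products is counted by C_{11−1} = C_10. So P = C_10 = 16796.
Non-crossing perfect matchings of 2n points on a circle are counted by C_n; with 14 points, n = 7. So Q = C_7 = 429.
P − Q = 16796 − 429 = 16367.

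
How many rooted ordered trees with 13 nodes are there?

A rooted plane tree on 13 nodes has 12 edges, and such trees are counted by C_12.
C_12 = C_11 · 2(2·11+1)/(11+2) = 58786 · 46/13 = 208012.

208012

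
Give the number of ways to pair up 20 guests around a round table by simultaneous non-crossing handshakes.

16796

Non-crossing handshake pairings of 2n people are counted by C_n; 20 people gives n = 10.
C_10 = C(20,10)/11 = 184756/11 = 16796.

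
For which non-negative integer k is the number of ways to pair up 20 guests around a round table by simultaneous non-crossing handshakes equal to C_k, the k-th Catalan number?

10

Non-crossing handshake pairings of 2n people are counted by C_n; 20 people gives n = 10.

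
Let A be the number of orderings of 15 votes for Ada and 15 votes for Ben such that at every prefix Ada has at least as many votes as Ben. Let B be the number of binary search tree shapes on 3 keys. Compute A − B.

Ballot sequences with n votes each where one side never trails are Dyck words, counted by C_n; here n = 15. So A = C_15 = 9694845.
Rooted binary trees with 3 nodes (each child slot possibly empty) number C_3. So B = C_3 = 5.
A − B = 9694845 − 5 = 9694840.

9694840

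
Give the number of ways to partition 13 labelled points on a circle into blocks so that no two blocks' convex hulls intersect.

Non-crossing partitions of an n-element set are counted by C_n; here n = 13.
C_13 = 742900.

742900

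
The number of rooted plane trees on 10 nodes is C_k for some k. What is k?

A rooted plane tree on 10 nodes has 9 edges, and such trees are counted by C_9.

9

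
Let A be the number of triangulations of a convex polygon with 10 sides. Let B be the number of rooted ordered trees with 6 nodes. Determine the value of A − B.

Triangulations of a convex m-gon are counted by C_{m−2}; with m = 10 this is C_8. So A = C_8 = 1430.
A rooted plane tree on 6 nodes has 5 edges, and such trees are counted by C_5. So B = C_5 = 42.
A − B = 1430 − 42 = 1388.

1388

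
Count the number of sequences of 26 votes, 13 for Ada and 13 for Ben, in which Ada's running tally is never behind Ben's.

742900

Ballot sequences with n votes each where one side never trails are Dyck words, counted by C_n; here n = 13.
C_13 = C(26,13)/14 = 10400600/14 = 742900.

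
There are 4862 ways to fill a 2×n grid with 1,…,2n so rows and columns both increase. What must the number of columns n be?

Standard Young tableaux of shape 2×n are counted by C_n, and C_9 = 4862.

9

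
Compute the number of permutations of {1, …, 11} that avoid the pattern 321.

For any fixed pattern of length 3, the pattern-avoiding permutations of [11] number C_11.
C_11 = C(22,11)/12 = 705432/12 = 58786.

58786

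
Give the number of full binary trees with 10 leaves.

Full binary trees with 10 leaves have 10−1 = 9 internal nodes, so there are C_9 of them.
C_9 = C_8 · 2(2·8+1)/(8+2) = 1430 · 34/10 = 4862.

4862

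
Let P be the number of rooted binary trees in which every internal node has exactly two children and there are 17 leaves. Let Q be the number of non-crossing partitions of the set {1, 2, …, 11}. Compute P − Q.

A full binary tree with L leaves has L−1 internal nodes and is counted by C_{L−1}; L = 17 gives C_16. So P = C_16 = 35357670.
Non-crossing partitions of an n-element set are counted by C_n; here n = 11. So Q = C_11 = 58786.
P − Q = 35357670 − 58786 = 35298884.

35298884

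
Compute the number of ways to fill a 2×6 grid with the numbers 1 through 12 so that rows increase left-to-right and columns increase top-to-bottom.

Standard Young tableaux of shape 2×n are counted by C_n; here n = 6.
C_6 = C(12,6)/7 = 924/7 = 132.

132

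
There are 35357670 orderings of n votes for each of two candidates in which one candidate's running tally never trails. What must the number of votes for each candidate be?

16

Such ballot sequences with n votes each are counted by C_n. Since C_16 = 35357670, the index is 16.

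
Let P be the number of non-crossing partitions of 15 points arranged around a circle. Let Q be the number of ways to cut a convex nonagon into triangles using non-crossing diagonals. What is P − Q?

Non-crossing partitions of an n-element set are counted by C_n; here n = 15. So P = C_15 = 9694845.
Triangulations of a convex m-gon are counted by C_{m−2}; with m = 9 this is C_7. So Q = C_7 = 429.
P − Q = 9694845 − 429 = 9694416.

9694416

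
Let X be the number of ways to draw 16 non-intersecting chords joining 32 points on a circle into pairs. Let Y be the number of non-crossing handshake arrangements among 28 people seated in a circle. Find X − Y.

Non-crossing perfect matchings of 2n points on a circle are counted by C_n; with 32 points, n = 16. So X = C_16 = 35357670.
With 28 = 2·14 people, non-crossing handshake pairings are non-crossing perfect matchings on a circle, counted by C_14. So Y = C_14 = 2674440.
X − Y = 35357670 − 2674440 = 32683230.

32683230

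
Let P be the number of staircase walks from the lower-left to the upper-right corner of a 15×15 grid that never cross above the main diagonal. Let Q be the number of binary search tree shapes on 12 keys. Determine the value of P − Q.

Sub-diagonal monotone paths from (0,0) to (15,15) biject with Dyck paths of semilength 15, giving C_15. So P = C_15 = 9694845.
Binary trees (left/right distinguished) on n nodes are counted by C_n; here n = 12. So Q = C_12 = 208012.
P − Q = 9694845 − 208012 = 9486833.

9486833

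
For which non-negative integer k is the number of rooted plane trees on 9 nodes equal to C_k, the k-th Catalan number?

8

A rooted plane tree on 9 nodes has 8 edges, and such trees are counted by C_8.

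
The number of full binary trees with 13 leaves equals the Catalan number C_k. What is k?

12

Full binary trees with 13 leaves have 13−1 = 12 internal nodes, so there are C_12 of them.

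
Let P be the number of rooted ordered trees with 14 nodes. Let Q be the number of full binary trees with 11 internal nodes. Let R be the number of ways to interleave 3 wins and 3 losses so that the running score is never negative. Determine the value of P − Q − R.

Rooted ordered (plane) trees on m nodes have m−1 edges and are counted by C_{m−1}; m = 14 gives C_13. So P = C_13 = 742900.
The number of full binary trees on 11 internal nodes is the Catalan number C_11. So Q = C_11 = 58786.
Ballot sequences with n votes each where one side never trails are Dyck words, counted by C_n; here n = 3. So R = C_3 = 5.
P − Q − R = 742900 − 58786 − 5 = 684109.

684109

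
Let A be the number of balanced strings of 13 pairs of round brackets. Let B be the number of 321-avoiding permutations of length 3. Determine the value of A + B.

Balanced strings of n pairs of brackets are counted by C_n; here n = 13. So A = C_13 = 742900.
Permutations of [n] avoiding any single length-3 pattern are counted by C_n; here n = 3. So B = C_3 = 5.
A + B = 742900 + 5 = 742905.

742905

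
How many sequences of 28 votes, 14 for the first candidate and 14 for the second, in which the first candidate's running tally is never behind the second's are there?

2674440

Ballot sequences with n votes each where one side never trails are Dyck words, counted by C_n; here n = 14.
C_14 = C_13 · 2(2·13+1)/(13+2) = 742900 · 54/15 = 2674440.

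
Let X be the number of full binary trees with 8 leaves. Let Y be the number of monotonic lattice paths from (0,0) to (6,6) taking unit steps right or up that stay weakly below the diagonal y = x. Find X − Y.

297

A full binary tree with L leaves has L−1 internal nodes and is counted by C_{L−1}; L = 8 gives C_7. So X = C_7 = 429.
Monotone paths in an n×n grid that stay weakly below the diagonal are counted by C_n; here n = 6. So Y = C_6 = 132.
X − Y = 429 − 132 = 297.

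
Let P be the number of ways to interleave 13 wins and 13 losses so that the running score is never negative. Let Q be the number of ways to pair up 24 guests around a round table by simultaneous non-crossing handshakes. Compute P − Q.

534888

Reading a vote for the leader as '(' and for the other as ')' turns such a sequence into a balanced string of 13 pairs, so the count is C_13. So P = C_13 = 742900.
With 24 = 2·12 people, non-crossing handshake pairings are non-crossing perfect matchings on a circle, counted by C_12. So Q = C_12 = 208012.
P − Q = 742900 − 208012 = 534888.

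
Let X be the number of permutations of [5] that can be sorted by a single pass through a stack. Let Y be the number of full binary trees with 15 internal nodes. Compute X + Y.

9694887

By Knuth's characterisation, the stack-sortable permutations of length 5 are the 231-avoiders, numbering C_5. So X = C_5 = 42.
The number of full binary trees on 15 internal nodes is the Catalan number C_15. So Y = C_15 = 9694845.
X + Y = 42 + 9694845 = 9694887.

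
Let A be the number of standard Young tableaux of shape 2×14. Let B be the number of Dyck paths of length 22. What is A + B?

By the hook-length formula (or a Dyck-path bijection), SYT of shape 2×14 number C_14. So A = C_14 = 2674440.
Dyck paths of semilength n (length 2n) are counted by C_n; here n = 11. So B = C_11 = 58786.
A + B = 2674440 + 58786 = 2733226.

2733226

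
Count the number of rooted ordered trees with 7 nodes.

A rooted plane tree on 7 nodes has 6 edges, and such trees are counted by C_6.
C_6 = C(12,6)/7 = 924/7 = 132.

132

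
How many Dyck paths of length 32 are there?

35357670

Dyck paths of semilength n (length 2n) are counted by C_n; here n = 16.
C_16 = C(32,16)/17 = 601080390/17 = 35357670.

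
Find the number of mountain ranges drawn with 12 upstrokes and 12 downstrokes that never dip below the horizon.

Paths of 12 up- and 12 down-steps that never dip below the axis are Dyck paths; their count is C_12.
C_12 = C(24,12)/13 = 2704156/13 = 208012.

208012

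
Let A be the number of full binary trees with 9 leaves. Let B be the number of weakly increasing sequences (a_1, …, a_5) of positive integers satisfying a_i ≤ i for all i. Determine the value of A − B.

A full binary tree with L leaves has L−1 internal nodes and is counted by C_{L−1}; L = 9 gives C_8. So A = C_8 = 1430.
Such sub-staircase sequences of length n are counted by C_n; here n = 5. So B = C_5 = 42.
A − B = 1430 − 42 = 1388.

1388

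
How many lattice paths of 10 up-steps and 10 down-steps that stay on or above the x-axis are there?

Paths of 10 up- and 10 down-steps that never dip below the axis are Dyck paths; their count is C_10.
C_10 = C(20,10)/11 = 184756/11 = 16796.

16796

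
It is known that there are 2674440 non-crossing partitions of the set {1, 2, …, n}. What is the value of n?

Non-crossing partitions of [n] are counted by C_n. Since C_14 = 2674440, the index is 14.

14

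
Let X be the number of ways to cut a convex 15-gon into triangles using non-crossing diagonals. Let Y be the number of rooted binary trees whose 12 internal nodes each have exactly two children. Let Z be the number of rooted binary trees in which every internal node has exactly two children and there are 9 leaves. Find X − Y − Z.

The number of triangulations of a 15-gon is the Catalan number C_13 (index = sides − 2). So X = C_13 = 742900.
Full binary trees with n internal nodes are counted by C_n; here n = 12. So Y = C_12 = 208012.
Full binary trees with 9 leaves have 9−1 = 8 internal nodes, so there are C_8 of them. So Z = C_8 = 1430.
X − Y − Z = 742900 − 208012 − 1430 = 533458.

533458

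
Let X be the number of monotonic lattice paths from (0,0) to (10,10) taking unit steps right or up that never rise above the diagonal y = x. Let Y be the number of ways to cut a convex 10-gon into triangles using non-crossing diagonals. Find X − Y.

15366

Monotone paths in an n×n grid that stay weakly below the diagonal are counted by C_n; here n = 10. So X = C_10 = 16796.
A convex 10-gon is triangulated into 8 triangles, and the number of such triangulations is the Catalan number C_{10−2} = C_8. So Y = C_8 = 1430.
X − Y = 16796 − 1430 = 15366.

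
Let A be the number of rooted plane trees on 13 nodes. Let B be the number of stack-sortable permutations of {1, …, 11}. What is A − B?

A rooted plane tree on 13 nodes has 12 edges, and such trees are counted by C_12. So A = C_12 = 208012.
Stack-sortable permutations are exactly the 231-avoiding ones, counted by C_n; here n = 11. So B = C_11 = 58786.
A − B = 208012 − 58786 = 149226.

149226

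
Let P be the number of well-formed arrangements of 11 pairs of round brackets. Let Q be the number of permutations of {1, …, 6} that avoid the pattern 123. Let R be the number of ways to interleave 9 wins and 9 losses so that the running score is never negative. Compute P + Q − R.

54056

A balanced arrangement of 11 bracket pairs is a Dyck word of semilength 11, so the count is C_11. So P = C_11 = 58786.
Permutations of [n] avoiding any single length-3 pattern are counted by C_n; here n = 6. So Q = C_6 = 132.
Ballot sequences with n votes each where one side never trails are Dyck words, counted by C_n; here n = 9. So R = C_9 = 4862.
P + Q − R = 58786 + 132 − 4862 = 54056.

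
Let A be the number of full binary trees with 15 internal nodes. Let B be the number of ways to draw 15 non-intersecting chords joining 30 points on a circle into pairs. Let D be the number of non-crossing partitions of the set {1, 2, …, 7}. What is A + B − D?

Full binary trees with n internal nodes are counted by C_n; here n = 15. So A = C_15 = 9694845.
Pairing 30 circle points by 15 non-crossing chords gives C_15 matchings. So B = C_15 = 9694845.
The non-crossing partitions of [7] form a lattice of size C_7. So D = C_7 = 429.
A + B − D = 9694845 + 9694845 − 429 = 19389261.

19389261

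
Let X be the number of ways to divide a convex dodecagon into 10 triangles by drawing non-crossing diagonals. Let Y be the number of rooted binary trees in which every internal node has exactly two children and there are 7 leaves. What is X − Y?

16664

The number of triangulations of a 12-gon is the Catalan number C_10 (index = sides − 2). So X = C_10 = 16796.
A full binary tree with L leaves has L−1 internal nodes and is counted by C_{L−1}; L = 7 gives C_6. So Y = C_6 = 132.
X − Y = 16796 − 132 = 16664.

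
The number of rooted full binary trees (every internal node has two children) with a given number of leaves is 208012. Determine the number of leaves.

13

Full binary trees with L leaves are counted by C_{L−1}, and C_12 = 208012.
So the index is 12, and the number of leaves is 12 + 1 = 13.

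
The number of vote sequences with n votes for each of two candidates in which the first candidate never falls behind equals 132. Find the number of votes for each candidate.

Such ballot sequences with n votes each are counted by C_n; 132 = C_6.

6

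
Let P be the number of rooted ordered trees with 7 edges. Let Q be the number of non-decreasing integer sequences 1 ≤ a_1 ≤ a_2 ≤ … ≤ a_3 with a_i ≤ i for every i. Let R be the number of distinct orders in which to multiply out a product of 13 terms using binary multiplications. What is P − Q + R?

208436

Rooted ordered trees with n edges are counted by C_n; here n = 7. So P = C_7 = 429.
Weakly increasing sequences with a_i ≤ i biject with Dyck paths of semilength 3, so there are C_3. So Q = C_3 = 5.
Ways to associate a product of 13 factors correspond to binary trees on 13 leaves, so the count is C_12. So R = C_12 = 208012.
P − Q + R = 429 − 5 + 208012 = 208436.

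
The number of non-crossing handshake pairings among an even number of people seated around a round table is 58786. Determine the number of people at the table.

22

Non-crossing handshake pairings of 2n people are counted by C_n. The Catalan number equal to 58786 is C_11.
So n = 11, and there are 2n = 22 people.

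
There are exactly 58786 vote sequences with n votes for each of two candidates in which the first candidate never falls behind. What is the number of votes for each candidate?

11

Such ballot sequences with n votes each are counted by C_n; 58786 = C_11.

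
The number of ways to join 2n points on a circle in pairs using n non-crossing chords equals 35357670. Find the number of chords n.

Non-crossing pairings of 2n points on a circle are counted by C_n. The Catalan number equal to 35357670 is C_16.

16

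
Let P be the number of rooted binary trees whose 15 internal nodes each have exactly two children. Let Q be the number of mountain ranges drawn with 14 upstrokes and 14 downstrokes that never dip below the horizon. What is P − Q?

The number of full binary trees on 15 internal nodes is the Catalan number C_15. So P = C_15 = 9694845.
A Dyck path with 14 up-steps and 14 down-steps has semilength 14, so there are C_14 of them. So Q = C_14 = 2674440.
P − Q = 9694845 − 2674440 = 7020405.

7020405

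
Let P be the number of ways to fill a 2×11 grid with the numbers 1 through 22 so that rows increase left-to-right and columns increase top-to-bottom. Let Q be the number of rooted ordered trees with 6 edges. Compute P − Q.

By the hook-length formula (or a Dyck-path bijection), SYT of shape 2×11 number C_11. So P = C_11 = 58786.
Rooted ordered trees with n edges are counted by C_n; here n = 6. So Q = C_6 = 132.
P − Q = 58786 − 132 = 58654.

58654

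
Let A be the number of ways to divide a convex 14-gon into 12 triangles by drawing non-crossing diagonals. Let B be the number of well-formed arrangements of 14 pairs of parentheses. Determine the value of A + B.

Triangulations of a convex m-gon are counted by C_{m−2}; with m = 14 this is C_12. So A = C_12 = 208012.
A balanced arrangement of 14 bracket pairs is a Dyck word of semilength 14, so the count is C_14. So B = C_14 = 2674440.
A + B = 208012 + 2674440 = 2882452.

2882452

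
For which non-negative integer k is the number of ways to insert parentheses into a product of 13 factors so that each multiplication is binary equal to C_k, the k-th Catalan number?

Parenthesizations of m factors correspond to full binary trees with m leaves, counted by C_{m−1}; m = 13 gives C_12.

12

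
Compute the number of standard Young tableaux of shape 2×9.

4862

By the hook-length formula (or a Dyck-path bijection), SYT of shape 2×9 number C_9.
C_9 = C(18,9)/10 = 48620/10 = 4862.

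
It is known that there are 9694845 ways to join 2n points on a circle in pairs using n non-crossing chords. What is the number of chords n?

Non-crossing pairings of 2n points on a circle are counted by C_n. The Catalan number equal to 9694845 is C_15.

15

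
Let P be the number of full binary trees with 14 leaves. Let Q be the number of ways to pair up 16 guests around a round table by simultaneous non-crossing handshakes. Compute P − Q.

741470

Full binary trees with 14 leaves have 14−1 = 13 internal nodes, so there are C_13 of them. So P = C_13 = 742900.
Non-crossing handshake pairings of 2n people are counted by C_n; 16 people gives n = 8. So Q = C_8 = 1430.
P − Q = 742900 − 1430 = 741470.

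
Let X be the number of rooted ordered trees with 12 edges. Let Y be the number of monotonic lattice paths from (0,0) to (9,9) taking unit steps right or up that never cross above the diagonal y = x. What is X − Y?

203150

A rooted plane tree with 12 edges has 13 nodes, and the count is C_12. So X = C_12 = 208012.
Monotone paths in an n×n grid that stay weakly below the diagonal are counted by C_n; here n = 9. So Y = C_9 = 4862.
X − Y = 208012 − 4862 = 203150.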